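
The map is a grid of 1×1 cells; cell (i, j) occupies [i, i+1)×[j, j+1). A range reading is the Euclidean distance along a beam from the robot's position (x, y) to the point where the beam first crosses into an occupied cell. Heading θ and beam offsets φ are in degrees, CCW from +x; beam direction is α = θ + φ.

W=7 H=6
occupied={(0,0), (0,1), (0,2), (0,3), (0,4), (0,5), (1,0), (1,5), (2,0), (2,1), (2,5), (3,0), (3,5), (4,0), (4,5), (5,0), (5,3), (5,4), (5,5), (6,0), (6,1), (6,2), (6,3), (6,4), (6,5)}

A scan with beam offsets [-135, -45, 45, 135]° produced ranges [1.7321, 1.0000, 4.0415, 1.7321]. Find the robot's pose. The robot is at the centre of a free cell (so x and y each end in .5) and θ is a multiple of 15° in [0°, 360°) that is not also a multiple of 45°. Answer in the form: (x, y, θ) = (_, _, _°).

The pose lattice has 17·16 = 272 candidates. Test each by forward raycasting.
  (2.5, 2.5, 345°): beam 2 = 0.5774 ≠ 1.0000 ✗
  (1.5, 1.5, 165°): beam 1 = 0.5774 ≠ 1.7321 ✗
  (3.5, 2.5, 255°): beam 1 = 2.8868 ≠ 1.7321 ✗
  (1.5, 4.5, 150°): beam 1 = 1.9319 ≠ 1.7321 ✗
  (4.5, 3.5, 210°): beam 1 = 1.5529 ≠ 1.7321 ✗
  …
  (4.5, 2.5, 105°): r_1=1.7321, r_2=1.0000, r_3=4.0415, r_4=1.7321 — all match ✓
No second candidate reproduces the full scan.

(x, y, θ) = (4.5, 2.5, 105°)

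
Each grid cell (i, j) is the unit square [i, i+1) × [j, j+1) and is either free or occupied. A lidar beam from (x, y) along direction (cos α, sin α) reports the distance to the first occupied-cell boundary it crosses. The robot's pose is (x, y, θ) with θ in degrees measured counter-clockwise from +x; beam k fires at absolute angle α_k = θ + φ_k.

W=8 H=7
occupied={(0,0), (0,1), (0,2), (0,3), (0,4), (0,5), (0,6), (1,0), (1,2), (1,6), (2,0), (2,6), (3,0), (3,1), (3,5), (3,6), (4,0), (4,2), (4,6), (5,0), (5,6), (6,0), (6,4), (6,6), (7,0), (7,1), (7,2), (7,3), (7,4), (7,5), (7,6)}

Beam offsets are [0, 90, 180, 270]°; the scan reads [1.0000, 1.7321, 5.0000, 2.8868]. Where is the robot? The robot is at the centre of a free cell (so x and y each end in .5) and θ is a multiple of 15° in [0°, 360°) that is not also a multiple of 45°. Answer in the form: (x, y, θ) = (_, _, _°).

(x, y, θ) = (2.5, 3.5, 210°)

The pose lattice has 25·16 = 400 candidates. Test each by forward raycasting.
  (4.5, 4.5, 75°): beam 1 = 1.5529 ≠ 1.0000 ✗
  (1.5, 4.5, 75°): beam 1 = 1.5529 ≠ 1.0000 ✗
  (2.5, 1.5, 60°): beam 1 = 5.1962 ≠ 1.0000 ✗
  (4.5, 5.5, 105°): beam 1 = 0.5176 ≠ 1.0000 ✗
  …
  (2.5, 3.5, 210°): r_1=1.0000, r_2=1.7321, r_3=5.0000, r_4=2.8868 — all match ✓
Only this pose fits every beam.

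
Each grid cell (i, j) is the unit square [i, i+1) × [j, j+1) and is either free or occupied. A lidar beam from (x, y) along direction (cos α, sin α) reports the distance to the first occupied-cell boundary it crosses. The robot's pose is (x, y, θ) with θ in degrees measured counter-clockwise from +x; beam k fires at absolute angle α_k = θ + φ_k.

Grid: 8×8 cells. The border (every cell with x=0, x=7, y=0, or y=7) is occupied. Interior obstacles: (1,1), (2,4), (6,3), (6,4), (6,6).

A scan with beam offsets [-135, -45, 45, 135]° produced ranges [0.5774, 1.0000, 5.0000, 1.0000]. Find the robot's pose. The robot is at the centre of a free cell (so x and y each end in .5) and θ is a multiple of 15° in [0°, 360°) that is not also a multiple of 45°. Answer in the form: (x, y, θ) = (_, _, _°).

(x, y, θ) = (1.5, 3.5, 285°)

Enumerate (i+0.5, j+0.5, θ) over the 31 free cells and 16 admissible headings. For each, cast all 4 beams and compare to the given ranges.
  (1.5, 3.5, 105°): beam 1 = 5.0000 ≠ 0.5774 ✗
  (4.5, 5.5, 165°): beam 1 = 1.7321 ≠ 0.5774 ✗
  (3.5, 6.5, 195°): beam 3 = 1.7321 ≠ 5.0000 ✗
  (4.5, 3.5, 255°): beam 1 = 4.0415 ≠ 0.5774 ✗
  …
  (1.5, 3.5, 285°): r_1=0.5774, r_2=1.0000, r_3=5.0000, r_4=1.0000 — all match ✓
Unique over the lattice → pose = (1.5, 3.5, 285°).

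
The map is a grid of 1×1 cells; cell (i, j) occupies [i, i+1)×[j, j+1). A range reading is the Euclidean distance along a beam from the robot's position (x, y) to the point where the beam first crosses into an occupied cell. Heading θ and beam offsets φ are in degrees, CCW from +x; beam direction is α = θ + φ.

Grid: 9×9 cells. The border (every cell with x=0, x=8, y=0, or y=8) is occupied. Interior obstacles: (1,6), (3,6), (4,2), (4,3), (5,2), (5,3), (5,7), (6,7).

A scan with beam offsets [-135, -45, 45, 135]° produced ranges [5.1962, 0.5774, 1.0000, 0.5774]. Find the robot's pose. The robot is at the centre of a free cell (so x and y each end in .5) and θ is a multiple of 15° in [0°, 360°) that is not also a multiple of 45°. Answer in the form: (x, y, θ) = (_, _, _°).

The pose lattice has 41·16 = 656 candidates. Test each by forward raycasting.
  (3.5, 7.5, 195°): beam 1 = 0.5774 ≠ 5.1962 ✗
  (2.5, 3.5, 285°): beam 1 = 1.7321 ≠ 5.1962 ✗
  (7.5, 5.5, 150°): beam 1 = 0.5176 ≠ 5.1962 ✗
  …
  (3.5, 7.5, 105°): r_1=5.1962, r_2=0.5774, r_3=1.0000, r_4=0.5774 — all match ✓
Unique over the lattice → pose = (3.5, 7.5, 105°).

(x, y, θ) = (3.5, 7.5, 105°)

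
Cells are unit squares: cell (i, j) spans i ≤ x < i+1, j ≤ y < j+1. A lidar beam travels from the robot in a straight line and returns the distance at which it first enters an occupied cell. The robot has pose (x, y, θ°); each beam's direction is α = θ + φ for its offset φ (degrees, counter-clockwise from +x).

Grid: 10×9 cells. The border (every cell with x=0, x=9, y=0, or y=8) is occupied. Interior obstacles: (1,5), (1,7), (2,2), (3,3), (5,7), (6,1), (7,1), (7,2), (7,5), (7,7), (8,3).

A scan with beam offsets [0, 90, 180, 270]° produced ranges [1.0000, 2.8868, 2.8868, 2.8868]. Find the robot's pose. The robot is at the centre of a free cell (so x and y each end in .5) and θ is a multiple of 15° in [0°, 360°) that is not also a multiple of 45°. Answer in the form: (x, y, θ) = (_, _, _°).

(x, y, θ) = (4.5, 6.5, 60°)

Candidates: 45 free-cell centres × 16 headings = 720 poses. Raycast each; keep the one whose scan matches to 4 dp.
  (2.5, 3.5, 165°): beam 1 = 1.5529 ≠ 1.0000 ✗
  (8.5, 6.5, 120°): beam 2 = 1.0000 ≠ 2.8868 ✗
  (1.5, 6.5, 60°): beam 1 = 0.5774 ≠ 1.0000 ✗
  (1.5, 2.5, 150°): beam 1 = 0.5774 ≠ 1.0000 ✗
  …
  (4.5, 6.5, 60°): r_1=1.0000, r_2=2.8868, r_3=2.8868, r_4=2.8868 — all match ✓
No second candidate reproduces the full scan.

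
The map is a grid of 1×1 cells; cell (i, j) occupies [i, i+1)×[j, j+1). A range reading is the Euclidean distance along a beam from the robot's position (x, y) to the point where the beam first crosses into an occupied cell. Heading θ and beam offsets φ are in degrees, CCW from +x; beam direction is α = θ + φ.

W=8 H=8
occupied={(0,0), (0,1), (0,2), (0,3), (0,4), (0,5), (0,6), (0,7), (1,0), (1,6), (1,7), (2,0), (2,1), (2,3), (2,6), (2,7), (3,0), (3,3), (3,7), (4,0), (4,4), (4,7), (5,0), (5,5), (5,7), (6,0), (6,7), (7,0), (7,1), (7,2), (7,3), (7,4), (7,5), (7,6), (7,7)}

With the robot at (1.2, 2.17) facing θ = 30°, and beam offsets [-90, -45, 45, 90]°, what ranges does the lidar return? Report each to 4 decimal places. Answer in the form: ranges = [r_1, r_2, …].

ranges = [1.3510, 0.8282, 3.9651, 0.4000]

beam 1: φ=-90°, α=300°
  cosα=0.5000 sinα=-0.8660 | (1,2) | tMaxX 1.6000 tMaxY 0.1963 | tΔX 2.0000 tΔY 1.1547
    t=0.1963 [y] (1,1)
    t=1.3510 [y] (1,0) — stop
  → r_1 = 1.3510
beam 2: φ=-45°, α=345°
  cosα=0.9659 sinα=-0.2588 | (1,2) | tMaxX 0.8282 tMaxY 0.6568 | tΔX 1.0353 tΔY 3.8637
    t=0.6568 [y] (1,1)
    t=0.8282 [x] (2,1) — stop
  → r_2 = 0.8282
beam 3: φ=45°, α=75°
  cosα=0.2588 sinα=0.9659 | (1,2) | tMaxX 3.0910 tMaxY 0.8593 | tΔX 3.8637 tΔY 1.0353
    t=0.8593 [y] (1,3)
    t=1.8946 [y] (1,4)
    t=2.9298 [y] (1,5)
    t=3.0910 [x] (2,5)
    t=3.9651 [y] (2,6) — stop
  → r_3 = 3.9651
beam 4: φ=90°, α=120°
  cosα=-0.5000 sinα=0.8660 | (1,2) | tMaxX 0.4000 tMaxY 0.9584 | tΔX 2.0000 tΔY 1.1547
    t=0.4000 [x] (0,2) — stop
  → r_4 = 0.4000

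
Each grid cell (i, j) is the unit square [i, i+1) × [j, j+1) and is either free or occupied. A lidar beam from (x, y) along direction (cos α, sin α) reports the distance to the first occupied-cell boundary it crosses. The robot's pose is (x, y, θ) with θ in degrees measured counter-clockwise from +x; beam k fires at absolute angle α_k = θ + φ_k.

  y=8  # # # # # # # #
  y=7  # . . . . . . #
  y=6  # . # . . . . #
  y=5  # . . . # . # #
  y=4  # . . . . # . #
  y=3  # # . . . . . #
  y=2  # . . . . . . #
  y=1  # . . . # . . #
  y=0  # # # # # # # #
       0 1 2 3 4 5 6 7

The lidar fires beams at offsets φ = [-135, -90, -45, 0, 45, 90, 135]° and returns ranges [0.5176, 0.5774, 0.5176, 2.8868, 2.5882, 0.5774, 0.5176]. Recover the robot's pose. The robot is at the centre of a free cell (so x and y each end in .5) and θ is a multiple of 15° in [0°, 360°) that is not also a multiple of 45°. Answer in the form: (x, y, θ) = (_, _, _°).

Candidates: 36 free-cell centres × 16 headings = 576 poses. Raycast each; keep the one whose scan matches to 4 dp.
  (2.5, 7.5, 60°): beam 2 = 4.0415 ≠ 0.5774 ✗
  (2.5, 1.5, 15°): beam 1 = 0.5774 ≠ 0.5176 ✗
  (4.5, 7.5, 240°): beam 2 = 1.0000 ≠ 0.5774 ✗
  …
  (5.5, 5.5, 60°): r_1=0.5176, r_2=0.5774, r_3=0.5176, r_4=2.8868, r_5=2.5882, r_6=0.5774, r_7=0.5176 — all match ✓
Only this pose fits every beam.

(x, y, θ) = (5.5, 5.5, 60°)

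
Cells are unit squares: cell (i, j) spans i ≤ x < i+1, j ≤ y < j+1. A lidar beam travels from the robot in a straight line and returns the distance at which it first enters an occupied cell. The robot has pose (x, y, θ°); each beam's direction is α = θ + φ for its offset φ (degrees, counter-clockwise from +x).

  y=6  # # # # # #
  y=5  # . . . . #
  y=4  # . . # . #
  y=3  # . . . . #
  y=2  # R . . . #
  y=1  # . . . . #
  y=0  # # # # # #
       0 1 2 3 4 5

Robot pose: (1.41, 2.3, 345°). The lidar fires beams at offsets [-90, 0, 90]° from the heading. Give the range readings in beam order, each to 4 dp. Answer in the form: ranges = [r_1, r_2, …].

ranges = [1.3459, 3.7166, 3.8305]

beam 1: φ=-90°, α=255°
  direction (-0.2588, -0.9659); cell (1,2); t to first gridline: x 1.5841, y 0.3106 (then +3.8637 / +1.0353)
    (1,1) via y @ 0.3106
    (1,0) via y @ 1.3459  # hit
  → r_1 = 1.3459
beam 2: φ=0°, α=345°
  direction (0.9659, -0.2588); cell (1,2); t to first gridline: x 0.6108, y 1.1591 (then +1.0353 / +3.8637)
    (2,2) via x @ 0.6108
    (2,1) via y @ 1.1591
    (3,1) via x @ 1.6461
    (4,1) via x @ 2.6814
    (5,1) via x @ 3.7166  # hit
  → r_2 = 3.7166
beam 3: φ=90°, α=75°
  direction (0.2588, 0.9659); cell (1,2); t to first gridline: x 2.2796, y 0.7247 (then +3.8637 / +1.0353)
    (1,3) via y @ 0.7247
    (1,4) via y @ 1.7600
    (2,4) via x @ 2.2796
    (2,5) via y @ 2.7952
    (2,6) via y @ 3.8305  # hit
  → r_3 = 3.8305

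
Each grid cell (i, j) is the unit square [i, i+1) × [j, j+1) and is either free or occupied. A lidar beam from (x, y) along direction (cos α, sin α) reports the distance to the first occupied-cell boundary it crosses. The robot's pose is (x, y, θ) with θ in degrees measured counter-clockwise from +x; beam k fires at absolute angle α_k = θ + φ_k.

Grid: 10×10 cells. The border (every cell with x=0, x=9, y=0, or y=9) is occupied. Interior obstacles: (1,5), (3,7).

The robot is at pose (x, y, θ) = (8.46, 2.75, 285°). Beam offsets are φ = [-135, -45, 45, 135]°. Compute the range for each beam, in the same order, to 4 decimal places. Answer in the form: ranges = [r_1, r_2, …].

beam 1: φ=-135°, α=150°
  direction (-0.8660, 0.5000); cell (8,2); t to first gridline: x 0.5312, y 0.5000 (then +1.1547 / +2.0000)
    (8,3) via y @ 0.5000
    (7,3) via x @ 0.5312
    (6,3) via x @ 1.6859
    (6,4) via y @ 2.5000
    (5,4) via x @ 2.8406
    (4,4) via x @ 3.9953
    (4,5) via y @ 4.5000
    (3,5) via x @ 5.1500
    (2,5) via x @ 6.3047
    (2,6) via y @ 6.5000
    (1,6) via x @ 7.4594
    (1,7) via y @ 8.5000
    (0,7) via x @ 8.6141  # hit
  → r_1 = 8.6141
beam 2: φ=-45°, α=240°
  direction (-0.5000, -0.8660); cell (8,2); t to first gridline: x 0.9200, y 0.8660 (then +2.0000 / +1.1547)
    (8,1) via y @ 0.8660
    (7,1) via x @ 0.9200
    (7,0) via y @ 2.0207  # hit
  → r_2 = 2.0207
beam 3: φ=45°, α=330°
  direction (0.8660, -0.5000); cell (8,2); t to first gridline: x 0.6235, y 1.5000 (then +1.1547 / +2.0000)
    (9,2) via x @ 0.6235  # hit
  → r_3 = 0.6235
beam 4: φ=135°, α=60°
  direction (0.5000, 0.8660); cell (8,2); t to first gridline: x 1.0800, y 0.2887 (then +2.0000 / +1.1547)
    (8,3) via y @ 0.2887
    (9,3) via x @ 1.0800  # hit
  → r_4 = 1.0800

ranges = [8.6141, 2.0207, 0.6235, 1.0800]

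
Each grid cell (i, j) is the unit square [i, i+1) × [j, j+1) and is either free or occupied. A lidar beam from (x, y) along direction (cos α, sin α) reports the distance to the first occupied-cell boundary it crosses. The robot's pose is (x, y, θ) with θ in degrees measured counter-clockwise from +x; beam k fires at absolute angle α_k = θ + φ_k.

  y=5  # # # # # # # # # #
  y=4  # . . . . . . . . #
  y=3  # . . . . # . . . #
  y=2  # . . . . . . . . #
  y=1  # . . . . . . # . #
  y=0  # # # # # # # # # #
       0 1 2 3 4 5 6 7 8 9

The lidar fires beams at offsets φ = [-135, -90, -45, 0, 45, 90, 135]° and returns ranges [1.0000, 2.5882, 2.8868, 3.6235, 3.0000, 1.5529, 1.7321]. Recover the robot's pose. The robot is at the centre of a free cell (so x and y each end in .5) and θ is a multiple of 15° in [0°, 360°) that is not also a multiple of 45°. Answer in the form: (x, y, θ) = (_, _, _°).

(x, y, θ) = (4.5, 2.5, 165°)

Enumerate (i+0.5, j+0.5, θ) over the 30 free cells and 16 admissible headings. For each, cast all 7 beams and compare to the given ranges.
  (1.5, 3.5, 120°): beam 1 = 5.7956 ≠ 1.0000 ✗
  (4.5, 3.5, 255°): beam 1 = 1.7321 ≠ 1.0000 ✗
  (3.5, 3.5, 30°): beam 1 = 2.5882 ≠ 1.0000 ✗
  (7.5, 3.5, 240°): beam 1 = 1.5529 ≠ 1.0000 ✗
  …
  (4.5, 2.5, 165°): r_1=1.0000, r_2=2.5882, r_3=2.8868, r_4=3.6235, r_5=3.0000, r_6=1.5529, r_7=1.7321 — all match ✓
Only this pose fits every beam.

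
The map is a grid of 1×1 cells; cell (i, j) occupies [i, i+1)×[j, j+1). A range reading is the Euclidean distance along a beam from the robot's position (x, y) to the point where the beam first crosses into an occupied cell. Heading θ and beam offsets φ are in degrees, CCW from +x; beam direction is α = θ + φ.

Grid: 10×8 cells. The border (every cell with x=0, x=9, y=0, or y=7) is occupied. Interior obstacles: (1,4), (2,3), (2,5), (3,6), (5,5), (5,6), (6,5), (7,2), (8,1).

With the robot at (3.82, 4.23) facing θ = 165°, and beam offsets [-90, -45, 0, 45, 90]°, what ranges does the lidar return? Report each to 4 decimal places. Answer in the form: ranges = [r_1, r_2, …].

beam 1: φ=-90°, α=75°
  direction (0.2588, 0.9659); cell (3,4); t to first gridline: x 0.6955, y 0.7972 (then +3.8637 / +1.0353)
    (4,4) via x @ 0.6955
    (4,5) via y @ 0.7972
    (4,6) via y @ 1.8324
    (4,7) via y @ 2.8677  # hit
  → r_1 = 2.8677
beam 2: φ=-45°, α=120°
  direction (-0.5000, 0.8660); cell (3,4); t to first gridline: x 1.6400, y 0.8891 (then +2.0000 / +1.1547)
    (3,5) via y @ 0.8891
    (2,5) via x @ 1.6400  # hit
  → r_2 = 1.6400
beam 3: φ=0°, α=165°
  direction (-0.9659, 0.2588); cell (3,4); t to first gridline: x 0.8489, y 2.9751 (then +1.0353 / +3.8637)
    (2,4) via x @ 0.8489
    (1,4) via x @ 1.8842  # hit
  → r_3 = 1.8842
beam 4: φ=45°, α=210°
  direction (-0.8660, -0.5000); cell (3,4); t to first gridline: x 0.9469, y 0.4600 (then +1.1547 / +2.0000)
    (3,3) via y @ 0.4600
    (2,3) via x @ 0.9469  # hit
  → r_4 = 0.9469
beam 5: φ=90°, α=255°
  direction (-0.2588, -0.9659); cell (3,4); t to first gridline: x 3.1682, y 0.2381 (then +3.8637 / +1.0353)
    (3,3) via y @ 0.2381
    (3,2) via y @ 1.2734
    (3,1) via y @ 2.3087
    (2,1) via x @ 3.1682
    (2,0) via y @ 3.3439  # hit
  → r_5 = 3.3439

ranges = [2.8677, 1.6400, 1.8842, 0.9469, 3.3439]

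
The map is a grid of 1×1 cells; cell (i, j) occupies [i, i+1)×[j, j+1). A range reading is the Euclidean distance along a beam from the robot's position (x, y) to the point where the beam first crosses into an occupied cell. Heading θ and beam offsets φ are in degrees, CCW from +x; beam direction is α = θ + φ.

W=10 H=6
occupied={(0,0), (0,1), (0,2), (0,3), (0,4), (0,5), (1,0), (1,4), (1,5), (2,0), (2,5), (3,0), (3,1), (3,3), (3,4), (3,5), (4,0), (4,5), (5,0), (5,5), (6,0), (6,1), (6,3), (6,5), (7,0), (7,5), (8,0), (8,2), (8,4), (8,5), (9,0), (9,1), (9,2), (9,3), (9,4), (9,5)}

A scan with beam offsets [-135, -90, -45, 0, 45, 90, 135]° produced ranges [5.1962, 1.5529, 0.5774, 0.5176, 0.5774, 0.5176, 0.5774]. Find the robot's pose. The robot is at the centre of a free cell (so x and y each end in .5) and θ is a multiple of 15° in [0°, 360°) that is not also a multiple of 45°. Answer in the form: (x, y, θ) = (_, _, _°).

The pose lattice has 24·16 = 384 candidates. Test each by forward raycasting.
  (1.5, 3.5, 255°): beam 1 = 0.5774 ≠ 5.1962 ✗
  (2.5, 4.5, 75°): beam 1 = 1.0000 ≠ 5.1962 ✗
  (1.5, 1.5, 15°): beam 1 = 0.5774 ≠ 5.1962 ✗
  …
  (8.5, 1.5, 285°): r_1=5.1962, r_2=1.5529, r_3=0.5774, r_4=0.5176, r_5=0.5774, r_6=0.5176, r_7=0.5774 — all match ✓
Unique over the lattice → pose = (8.5, 1.5, 285°).

(x, y, θ) = (8.5, 1.5, 285°)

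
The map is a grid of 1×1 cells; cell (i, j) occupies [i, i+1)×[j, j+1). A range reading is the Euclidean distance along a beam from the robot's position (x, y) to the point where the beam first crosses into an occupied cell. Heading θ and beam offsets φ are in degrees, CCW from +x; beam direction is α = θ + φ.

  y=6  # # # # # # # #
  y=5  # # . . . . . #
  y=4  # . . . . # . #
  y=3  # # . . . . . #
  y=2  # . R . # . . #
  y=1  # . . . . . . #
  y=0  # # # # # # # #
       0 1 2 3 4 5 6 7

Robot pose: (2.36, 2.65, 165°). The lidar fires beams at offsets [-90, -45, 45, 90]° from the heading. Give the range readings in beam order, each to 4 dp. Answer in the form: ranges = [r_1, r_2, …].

ranges = [3.4682, 0.7200, 1.5704, 1.7082]

beam 1: φ=-90°, α=75°
  direction (0.2588, 0.9659); cell (2,2); t to first gridline: x 2.4728, y 0.3623 (then +3.8637 / +1.0353)
    (2,3) via y @ 0.3623
    (2,4) via y @ 1.3976
    (2,5) via y @ 2.4329
    (3,5) via x @ 2.4728
    (3,6) via y @ 3.4682  # hit
  → r_1 = 3.4682
beam 2: φ=-45°, α=120°
  direction (-0.5000, 0.8660); cell (2,2); t to first gridline: x 0.7200, y 0.4041 (then +2.0000 / +1.1547)
    (2,3) via y @ 0.4041
    (1,3) via x @ 0.7200  # hit
  → r_2 = 0.7200
beam 3: φ=45°, α=210°
  direction (-0.8660, -0.5000); cell (2,2); t to first gridline: x 0.4157, y 1.3000 (then +1.1547 / +2.0000)
    (1,2) via x @ 0.4157
    (1,1) via y @ 1.3000
    (0,1) via x @ 1.5704  # hit
  → r_3 = 1.5704
beam 4: φ=90°, α=255°
  direction (-0.2588, -0.9659); cell (2,2); t to first gridline: x 1.3909, y 0.6729 (then +3.8637 / +1.0353)
    (2,1) via y @ 0.6729
    (1,1) via x @ 1.3909
    (1,0) via y @ 1.7082  # hit
  → r_4 = 1.7082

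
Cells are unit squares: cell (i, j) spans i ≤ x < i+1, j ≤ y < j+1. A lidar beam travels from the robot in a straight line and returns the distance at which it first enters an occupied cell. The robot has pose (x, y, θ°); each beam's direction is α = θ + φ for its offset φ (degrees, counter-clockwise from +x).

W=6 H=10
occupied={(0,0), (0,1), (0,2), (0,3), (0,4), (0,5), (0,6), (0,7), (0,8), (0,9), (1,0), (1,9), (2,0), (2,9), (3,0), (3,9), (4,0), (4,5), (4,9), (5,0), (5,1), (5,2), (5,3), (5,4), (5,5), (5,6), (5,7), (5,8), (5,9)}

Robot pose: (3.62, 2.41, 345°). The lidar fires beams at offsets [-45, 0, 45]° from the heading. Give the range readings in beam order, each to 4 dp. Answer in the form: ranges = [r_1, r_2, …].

ranges = [1.6281, 1.4287, 1.5935]

beam 1: φ=-45°, α=300°
  cosα=0.5000 sinα=-0.8660 | (3,2) | tMaxX 0.7600 tMaxY 0.4734 | tΔX 2.0000 tΔY 1.1547
    t=0.4734 [y] (3,1)
    t=0.7600 [x] (4,1)
    t=1.6281 [y] (4,0) — stop
  → r_1 = 1.6281
beam 2: φ=0°, α=345°
  cosα=0.9659 sinα=-0.2588 | (3,2) | tMaxX 0.3934 tMaxY 1.5841 | tΔX 1.0353 tΔY 3.8637
    t=0.3934 [x] (4,2)
    t=1.4287 [x] (5,2) — stop
  → r_2 = 1.4287
beam 3: φ=45°, α=30°
  cosα=0.8660 sinα=0.5000 | (3,2) | tMaxX 0.4388 tMaxY 1.1800 | tΔX 1.1547 tΔY 2.0000
    t=0.4388 [x] (4,2)
    t=1.1800 [y] (4,3)
    t=1.5935 [x] (5,3) — stop
  → r_3 = 1.5935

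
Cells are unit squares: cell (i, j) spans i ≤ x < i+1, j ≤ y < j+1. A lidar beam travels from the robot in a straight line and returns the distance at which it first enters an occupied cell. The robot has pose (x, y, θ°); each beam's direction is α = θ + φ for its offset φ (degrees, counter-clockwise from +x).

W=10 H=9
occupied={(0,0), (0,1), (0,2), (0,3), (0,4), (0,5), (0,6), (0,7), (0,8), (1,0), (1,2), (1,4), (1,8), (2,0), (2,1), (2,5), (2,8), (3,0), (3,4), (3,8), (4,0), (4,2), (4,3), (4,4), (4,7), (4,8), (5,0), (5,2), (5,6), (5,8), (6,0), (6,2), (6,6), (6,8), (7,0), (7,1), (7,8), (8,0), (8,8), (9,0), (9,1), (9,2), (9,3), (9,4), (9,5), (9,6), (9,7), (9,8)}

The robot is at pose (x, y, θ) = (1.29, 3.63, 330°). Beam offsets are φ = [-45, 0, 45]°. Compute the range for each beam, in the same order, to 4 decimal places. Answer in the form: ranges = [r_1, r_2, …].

ranges = [0.6522, 3.1292, 1.7703]

beam 1: φ=-45°, α=285°
  direction (0.2588, -0.9659); cell (1,3); t to first gridline: x 2.7432, y 0.6522 (then +3.8637 / +1.0353)
    (1,2) via y @ 0.6522  # hit
  → r_1 = 0.6522
beam 2: φ=0°, α=330°
  direction (0.8660, -0.5000); cell (1,3); t to first gridline: x 0.8198, y 1.2600 (then +1.1547 / +2.0000)
    (2,3) via x @ 0.8198
    (2,2) via y @ 1.2600
    (3,2) via x @ 1.9745
    (4,2) via x @ 3.1292  # hit
  → r_2 = 3.1292
beam 3: φ=45°, α=15°
  direction (0.9659, 0.2588); cell (1,3); t to first gridline: x 0.7350, y 1.4296 (then +1.0353 / +3.8637)
    (2,3) via x @ 0.7350
    (2,4) via y @ 1.4296
    (3,4) via x @ 1.7703  # hit
  → r_3 = 1.7703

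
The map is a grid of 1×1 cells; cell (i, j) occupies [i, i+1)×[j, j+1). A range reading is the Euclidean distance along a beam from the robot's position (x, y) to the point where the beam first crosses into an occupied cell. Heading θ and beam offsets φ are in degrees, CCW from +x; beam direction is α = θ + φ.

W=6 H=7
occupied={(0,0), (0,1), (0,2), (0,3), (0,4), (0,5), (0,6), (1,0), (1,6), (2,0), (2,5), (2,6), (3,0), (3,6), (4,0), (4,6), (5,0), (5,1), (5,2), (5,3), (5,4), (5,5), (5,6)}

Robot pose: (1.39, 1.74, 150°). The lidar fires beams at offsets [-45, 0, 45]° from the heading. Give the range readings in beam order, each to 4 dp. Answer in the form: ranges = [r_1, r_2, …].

beam 1: φ=-45°, α=105°
  dir = (cos 105°, sin 105°) = (-0.2588, 0.9659); from cell (1,1)
  next x-line at t=1.5068, next y-line at t=0.2692; Δt_x=3.8637, Δt_y=1.0353
    y: enter (1,2) at t=0.2692
    y: enter (1,3) at t=1.3044
    x: enter (0,3) at t=1.5068 ← occupied
  → r_1 = 1.5068
beam 2: φ=0°, α=150°
  dir = (cos 150°, sin 150°) = (-0.8660, 0.5000); from cell (1,1)
  next x-line at t=0.4503, next y-line at t=0.5200; Δt_x=1.1547, Δt_y=2.0000
    x: enter (0,1) at t=0.4503 ← occupied
  → r_2 = 0.4503
beam 3: φ=45°, α=195°
  dir = (cos 195°, sin 195°) = (-0.9659, -0.2588); from cell (1,1)
  next x-line at t=0.4038, next y-line at t=2.8591; Δt_x=1.0353, Δt_y=3.8637
    x: enter (0,1) at t=0.4038 ← occupied
  → r_3 = 0.4038

ranges = [1.5068, 0.4503, 0.4038]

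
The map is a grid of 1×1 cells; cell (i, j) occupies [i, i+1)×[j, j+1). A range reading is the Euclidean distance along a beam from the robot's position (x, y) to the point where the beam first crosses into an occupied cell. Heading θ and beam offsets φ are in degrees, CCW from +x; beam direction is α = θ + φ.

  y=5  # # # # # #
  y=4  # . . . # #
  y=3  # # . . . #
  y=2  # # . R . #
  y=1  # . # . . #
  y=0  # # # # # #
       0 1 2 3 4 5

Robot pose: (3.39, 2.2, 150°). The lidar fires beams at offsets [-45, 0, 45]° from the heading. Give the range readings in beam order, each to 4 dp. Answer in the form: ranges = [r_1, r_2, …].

ranges = [2.8988, 1.6050, 0.7727]

beam 1: φ=-45°, α=105°
  direction (-0.2588, 0.9659); cell (3,2); t to first gridline: x 1.5068, y 0.8282 (then +3.8637 / +1.0353)
    (3,3) via y @ 0.8282
    (2,3) via x @ 1.5068
    (2,4) via y @ 1.8635
    (2,5) via y @ 2.8988  # hit
  → r_1 = 2.8988
beam 2: φ=0°, α=150°
  direction (-0.8660, 0.5000); cell (3,2); t to first gridline: x 0.4503, y 1.6000 (then +1.1547 / +2.0000)
    (2,2) via x @ 0.4503
    (2,3) via y @ 1.6000
    (1,3) via x @ 1.6050  # hit
  → r_2 = 1.6050
beam 3: φ=45°, α=195°
  direction (-0.9659, -0.2588); cell (3,2); t to first gridline: x 0.4038, y 0.7727 (then +1.0353 / +3.8637)
    (2,2) via x @ 0.4038
    (2,1) via y @ 0.7727  # hit
  → r_3 = 0.7727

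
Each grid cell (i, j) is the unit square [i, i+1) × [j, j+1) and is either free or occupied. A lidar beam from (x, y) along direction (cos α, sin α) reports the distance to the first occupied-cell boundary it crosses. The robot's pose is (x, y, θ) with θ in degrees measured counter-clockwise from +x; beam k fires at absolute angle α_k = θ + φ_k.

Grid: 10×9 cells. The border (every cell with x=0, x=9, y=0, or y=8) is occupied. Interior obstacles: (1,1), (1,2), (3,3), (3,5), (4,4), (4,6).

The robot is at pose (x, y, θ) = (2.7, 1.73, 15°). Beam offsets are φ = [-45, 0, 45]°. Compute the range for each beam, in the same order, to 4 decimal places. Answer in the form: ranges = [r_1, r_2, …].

beam 1: φ=-45°, α=330°
  cosα=0.8660 sinα=-0.5000 | (2,1) | tMaxX 0.3464 tMaxY 1.4600 | tΔX 1.1547 tΔY 2.0000
    t=0.3464 [x] (3,1)
    t=1.4600 [y] (3,0) — stop
  → r_1 = 1.4600
beam 2: φ=0°, α=15°
  cosα=0.9659 sinα=0.2588 | (2,1) | tMaxX 0.3106 tMaxY 1.0432 | tΔX 1.0353 tΔY 3.8637
    t=0.3106 [x] (3,1)
    t=1.0432 [y] (3,2)
    t=1.3459 [x] (4,2)
    t=2.3811 [x] (5,2)
    t=3.4164 [x] (6,2)
    t=4.4517 [x] (7,2)
    t=4.9069 [y] (7,3)
    t=5.4870 [x] (8,3)
    t=6.5222 [x] (9,3) — stop
  → r_2 = 6.5222
beam 3: φ=45°, α=60°
  cosα=0.5000 sinα=0.8660 | (2,1) | tMaxX 0.6000 tMaxY 0.3118 | tΔX 2.0000 tΔY 1.1547
    t=0.3118 [y] (2,2)
    t=0.6000 [x] (3,2)
    t=1.4665 [y] (3,3) — stop
  → r_3 = 1.4665

ranges = [1.4600, 6.5222, 1.4665]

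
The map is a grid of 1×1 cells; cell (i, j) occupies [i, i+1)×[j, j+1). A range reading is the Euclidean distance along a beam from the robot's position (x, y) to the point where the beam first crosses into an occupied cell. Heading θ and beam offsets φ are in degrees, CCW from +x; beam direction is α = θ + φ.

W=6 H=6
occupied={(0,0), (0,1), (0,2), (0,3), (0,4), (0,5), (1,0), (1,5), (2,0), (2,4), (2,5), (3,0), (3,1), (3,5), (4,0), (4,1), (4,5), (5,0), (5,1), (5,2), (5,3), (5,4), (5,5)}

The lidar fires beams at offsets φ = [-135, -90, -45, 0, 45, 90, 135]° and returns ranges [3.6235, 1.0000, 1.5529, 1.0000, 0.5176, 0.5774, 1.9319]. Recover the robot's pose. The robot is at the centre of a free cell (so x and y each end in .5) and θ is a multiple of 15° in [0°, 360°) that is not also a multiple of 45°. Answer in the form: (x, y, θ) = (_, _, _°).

Enumerate (i+0.5, j+0.5, θ) over the 13 free cells and 16 admissible headings. For each, cast all 7 beams and compare to the given ranges.
  (1.5, 2.5, 345°): beam 1 = 0.5774 ≠ 3.6235 ✗
  (1.5, 4.5, 255°): beam 1 = 0.5774 ≠ 3.6235 ✗
  (1.5, 2.5, 150°): beam 2 = 1.7321 ≠ 1.0000 ✗
  (3.5, 2.5, 150°): beam 1 = 1.5529 ≠ 3.6235 ✗
  …
  (1.5, 3.5, 120°): r_1=3.6235, r_2=1.0000, r_3=1.5529, r_4=1.0000, r_5=0.5176, r_6=0.5774, r_7=1.9319 — all match ✓
No second candidate reproduces the full scan.

(x, y, θ) = (1.5, 3.5, 120°)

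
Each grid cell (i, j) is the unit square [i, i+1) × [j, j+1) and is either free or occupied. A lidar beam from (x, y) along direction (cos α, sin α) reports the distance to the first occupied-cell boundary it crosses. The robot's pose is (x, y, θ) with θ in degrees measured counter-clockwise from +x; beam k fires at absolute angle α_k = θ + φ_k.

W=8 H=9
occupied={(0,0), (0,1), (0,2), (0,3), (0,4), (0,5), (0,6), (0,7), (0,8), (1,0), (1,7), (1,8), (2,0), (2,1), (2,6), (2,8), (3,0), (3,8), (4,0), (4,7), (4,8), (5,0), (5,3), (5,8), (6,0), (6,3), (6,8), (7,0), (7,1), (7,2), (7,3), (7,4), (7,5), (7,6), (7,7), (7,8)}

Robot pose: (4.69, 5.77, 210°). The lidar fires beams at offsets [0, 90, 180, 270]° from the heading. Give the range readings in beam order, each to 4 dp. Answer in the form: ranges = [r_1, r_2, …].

beam 1: φ=0°, α=210°
  dir = (cos 210°, sin 210°) = (-0.8660, -0.5000); from cell (4,5)
  next x-line at t=0.7967, next y-line at t=1.5400; Δt_x=1.1547, Δt_y=2.0000
    x: enter (3,5) at t=0.7967
    y: enter (3,4) at t=1.5400
    x: enter (2,4) at t=1.9514
    x: enter (1,4) at t=3.1061
    y: enter (1,3) at t=3.5400
    x: enter (0,3) at t=4.2608 ← occupied
  → r_1 = 4.2608
beam 2: φ=90°, α=300°
  dir = (cos 300°, sin 300°) = (0.5000, -0.8660); from cell (4,5)
  next x-line at t=0.6200, next y-line at t=0.8891; Δt_x=2.0000, Δt_y=1.1547
    x: enter (5,5) at t=0.6200
    y: enter (5,4) at t=0.8891
    y: enter (5,3) at t=2.0438 ← occupied
  → r_2 = 2.0438
beam 3: φ=180°, α=30°
  dir = (cos 30°, sin 30°) = (0.8660, 0.5000); from cell (4,5)
  next x-line at t=0.3580, next y-line at t=0.4600; Δt_x=1.1547, Δt_y=2.0000
    x: enter (5,5) at t=0.3580
    y: enter (5,6) at t=0.4600
    x: enter (6,6) at t=1.5127
    y: enter (6,7) at t=2.4600
    x: enter (7,7) at t=2.6674 ← occupied
  → r_3 = 2.6674
beam 4: φ=270°, α=120°
  dir = (cos 120°, sin 120°) = (-0.5000, 0.8660); from cell (4,5)
  next x-line at t=1.3800, next y-line at t=0.2656; Δt_x=2.0000, Δt_y=1.1547
    y: enter (4,6) at t=0.2656
    x: enter (3,6) at t=1.3800
    y: enter (3,7) at t=1.4203
    y: enter (3,8) at t=2.5750 ← occupied
  → r_4 = 2.5750

ranges = [4.2608, 2.0438, 2.6674, 2.5750]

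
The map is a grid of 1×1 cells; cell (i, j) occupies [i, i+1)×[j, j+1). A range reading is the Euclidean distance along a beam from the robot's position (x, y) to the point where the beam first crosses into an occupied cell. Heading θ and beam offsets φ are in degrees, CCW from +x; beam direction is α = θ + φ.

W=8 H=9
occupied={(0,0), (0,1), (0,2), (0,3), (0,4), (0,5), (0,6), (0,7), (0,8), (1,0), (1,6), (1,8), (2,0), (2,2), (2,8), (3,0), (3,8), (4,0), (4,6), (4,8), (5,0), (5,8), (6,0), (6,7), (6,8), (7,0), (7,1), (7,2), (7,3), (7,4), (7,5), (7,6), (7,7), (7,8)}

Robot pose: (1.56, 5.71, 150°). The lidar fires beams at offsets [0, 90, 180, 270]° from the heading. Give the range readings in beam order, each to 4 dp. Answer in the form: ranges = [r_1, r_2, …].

beam 1: φ=0°, α=150°
  dir = (cos 150°, sin 150°) = (-0.8660, 0.5000); from cell (1,5)
  next x-line at t=0.6466, next y-line at t=0.5800; Δt_x=1.1547, Δt_y=2.0000
    y: enter (1,6) at t=0.5800 ← occupied
  → r_1 = 0.5800
beam 2: φ=90°, α=240°
  dir = (cos 240°, sin 240°) = (-0.5000, -0.8660); from cell (1,5)
  next x-line at t=1.1200, next y-line at t=0.8198; Δt_x=2.0000, Δt_y=1.1547
    y: enter (1,4) at t=0.8198
    x: enter (0,4) at t=1.1200 ← occupied
  → r_2 = 1.1200
beam 3: φ=180°, α=330°
  dir = (cos 330°, sin 330°) = (0.8660, -0.5000); from cell (1,5)
  next x-line at t=0.5081, next y-line at t=1.4200; Δt_x=1.1547, Δt_y=2.0000
    x: enter (2,5) at t=0.5081
    y: enter (2,4) at t=1.4200
    x: enter (3,4) at t=1.6628
    x: enter (4,4) at t=2.8175
    y: enter (4,3) at t=3.4200
    x: enter (5,3) at t=3.9722
    x: enter (6,3) at t=5.1269
    y: enter (6,2) at t=5.4200
    x: enter (7,2) at t=6.2816 ← occupied
  → r_3 = 6.2816
beam 4: φ=270°, α=60°
  dir = (cos 60°, sin 60°) = (0.5000, 0.8660); from cell (1,5)
  next x-line at t=0.8800, next y-line at t=0.3349; Δt_x=2.0000, Δt_y=1.1547
    y: enter (1,6) at t=0.3349 ← occupied
  → r_4 = 0.3349

ranges = [0.5800, 1.1200, 6.2816, 0.3349]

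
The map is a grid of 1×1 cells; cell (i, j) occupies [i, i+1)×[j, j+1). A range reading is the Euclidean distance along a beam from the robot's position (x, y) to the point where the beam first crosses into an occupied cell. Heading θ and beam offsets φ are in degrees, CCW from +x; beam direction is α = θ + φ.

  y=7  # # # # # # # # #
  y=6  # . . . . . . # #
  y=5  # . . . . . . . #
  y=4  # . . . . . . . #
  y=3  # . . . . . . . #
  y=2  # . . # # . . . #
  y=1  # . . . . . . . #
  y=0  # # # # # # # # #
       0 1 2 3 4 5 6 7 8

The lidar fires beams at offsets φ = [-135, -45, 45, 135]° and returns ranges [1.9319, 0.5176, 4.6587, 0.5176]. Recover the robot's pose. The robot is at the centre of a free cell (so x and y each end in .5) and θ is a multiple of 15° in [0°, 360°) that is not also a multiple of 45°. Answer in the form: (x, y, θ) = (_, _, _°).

(x, y, θ) = (3.5, 1.5, 330°)

Enumerate (i+0.5, j+0.5, θ) over the 39 free cells and 16 admissible headings. For each, cast all 4 beams and compare to the given ranges.
  (5.5, 6.5, 60°): beam 1 = 5.6940 ≠ 1.9319 ✗
  (1.5, 2.5, 30°): beam 1 = 1.5529 ≠ 1.9319 ✗
  (1.5, 6.5, 345°): beam 1 = 0.5774 ≠ 1.9319 ✗
  …
  (3.5, 1.5, 330°): r_1=1.9319, r_2=0.5176, r_3=4.6587, r_4=0.5176 — all match ✓
No second candidate reproduces the full scan.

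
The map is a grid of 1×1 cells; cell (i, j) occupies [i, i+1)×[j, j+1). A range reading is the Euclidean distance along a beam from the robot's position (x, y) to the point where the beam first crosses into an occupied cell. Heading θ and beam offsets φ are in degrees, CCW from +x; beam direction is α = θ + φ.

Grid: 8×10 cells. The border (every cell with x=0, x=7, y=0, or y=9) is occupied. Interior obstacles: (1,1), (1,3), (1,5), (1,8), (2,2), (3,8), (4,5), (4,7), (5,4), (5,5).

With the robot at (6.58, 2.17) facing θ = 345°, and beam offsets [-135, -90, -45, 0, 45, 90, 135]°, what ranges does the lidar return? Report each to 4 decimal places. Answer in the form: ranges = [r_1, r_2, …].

ranges = [2.3400, 1.2113, 0.8400, 0.4348, 0.4850, 1.6228, 2.1131]

beam 1: φ=-135°, α=210°
  direction (-0.8660, -0.5000); cell (6,2); t to first gridline: x 0.6697, y 0.3400 (then +1.1547 / +2.0000)
    (6,1) via y @ 0.3400
    (5,1) via x @ 0.6697
    (4,1) via x @ 1.8244
    (4,0) via y @ 2.3400  # hit
  → r_1 = 2.3400
beam 2: φ=-90°, α=255°
  direction (-0.2588, -0.9659); cell (6,2); t to first gridline: x 2.2409, y 0.1760 (then +3.8637 / +1.0353)
    (6,1) via y @ 0.1760
    (6,0) via y @ 1.2113  # hit
  → r_2 = 1.2113
beam 3: φ=-45°, α=300°
  direction (0.5000, -0.8660); cell (6,2); t to first gridline: x 0.8400, y 0.1963 (then +2.0000 / +1.1547)
    (6,1) via y @ 0.1963
    (7,1) via x @ 0.8400  # hit
  → r_3 = 0.8400
beam 4: φ=0°, α=345°
  direction (0.9659, -0.2588); cell (6,2); t to first gridline: x 0.4348, y 0.6568 (then +1.0353 / +3.8637)
    (7,2) via x @ 0.4348  # hit
  → r_4 = 0.4348
beam 5: φ=45°, α=30°
  direction (0.8660, 0.5000); cell (6,2); t to first gridline: x 0.4850, y 1.6600 (then +1.1547 / +2.0000)
    (7,2) via x @ 0.4850  # hit
  → r_5 = 0.4850
beam 6: φ=90°, α=75°
  direction (0.2588, 0.9659); cell (6,2); t to first gridline: x 1.6228, y 0.8593 (then +3.8637 / +1.0353)
    (6,3) via y @ 0.8593
    (7,3) via x @ 1.6228  # hit
  → r_6 = 1.6228
beam 7: φ=135°, α=120°
  direction (-0.5000, 0.8660); cell (6,2); t to first gridline: x 1.1600, y 0.9584 (then +2.0000 / +1.1547)
    (6,3) via y @ 0.9584
    (5,3) via x @ 1.1600
    (5,4) via y @ 2.1131  # hit
  → r_7 = 2.1131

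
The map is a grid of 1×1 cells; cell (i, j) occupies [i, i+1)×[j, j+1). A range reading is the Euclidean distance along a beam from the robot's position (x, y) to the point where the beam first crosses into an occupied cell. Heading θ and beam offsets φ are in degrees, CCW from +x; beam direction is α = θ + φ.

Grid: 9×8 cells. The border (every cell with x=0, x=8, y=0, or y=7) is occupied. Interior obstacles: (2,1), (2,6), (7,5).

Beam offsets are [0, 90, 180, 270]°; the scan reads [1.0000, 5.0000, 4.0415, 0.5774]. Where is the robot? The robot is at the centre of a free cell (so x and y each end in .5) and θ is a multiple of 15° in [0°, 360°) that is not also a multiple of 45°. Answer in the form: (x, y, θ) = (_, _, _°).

The pose lattice has 39·16 = 624 candidates. Test each by forward raycasting.
  (2.5, 3.5, 255°): beam 1 = 1.5529 ≠ 1.0000 ✗
  (7.5, 1.5, 330°): beam 1 = 0.5774 ≠ 1.0000 ✗
  (2.5, 5.5, 240°): beam 1 = 3.0000 ≠ 1.0000 ✗
  (7.5, 2.5, 240°): beam 1 = 1.7321 ≠ 1.0000 ✗
  …
  (4.5, 1.5, 330°): r_1=1.0000, r_2=5.0000, r_3=4.0415, r_4=0.5774 — all match ✓
Unique over the lattice → pose = (4.5, 1.5, 330°).

(x, y, θ) = (4.5, 1.5, 330°)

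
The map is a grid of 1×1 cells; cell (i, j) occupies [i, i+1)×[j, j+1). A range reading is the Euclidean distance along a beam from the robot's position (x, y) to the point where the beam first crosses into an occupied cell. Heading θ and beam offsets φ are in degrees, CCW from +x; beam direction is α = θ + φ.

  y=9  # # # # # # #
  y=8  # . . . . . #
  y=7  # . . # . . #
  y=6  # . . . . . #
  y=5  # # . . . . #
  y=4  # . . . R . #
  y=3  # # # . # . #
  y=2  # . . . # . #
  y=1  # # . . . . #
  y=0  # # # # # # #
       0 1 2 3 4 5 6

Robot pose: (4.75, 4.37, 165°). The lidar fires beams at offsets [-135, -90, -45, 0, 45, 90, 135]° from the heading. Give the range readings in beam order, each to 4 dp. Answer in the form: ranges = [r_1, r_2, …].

beam 1: φ=-135°, α=30°
  d=(0.8660,0.5000)  start (4,4)  tX=0.2887 tY=1.2600  stride 1/|dx|=1.1547 1/|dy|=2.0000
    cross x-line → (5,4), t=0.2887
    cross y-line → (5,5), t=1.2600
    cross x-line → (6,5), t=1.4434 (wall)
  → r_1 = 1.4434
beam 2: φ=-90°, α=75°
  d=(0.2588,0.9659)  start (4,4)  tX=0.9659 tY=0.6522  stride 1/|dx|=3.8637 1/|dy|=1.0353
    cross y-line → (4,5), t=0.6522
    cross x-line → (5,5), t=0.9659
    cross y-line → (5,6), t=1.6875
    cross y-line → (5,7), t=2.7228
    cross y-line → (5,8), t=3.7581
    cross y-line → (5,9), t=4.7933 (wall)
  → r_2 = 4.7933
beam 3: φ=-45°, α=120°
  d=(-0.5000,0.8660)  start (4,4)  tX=1.5000 tY=0.7275  stride 1/|dx|=2.0000 1/|dy|=1.1547
    cross y-line → (4,5), t=0.7275
    cross x-line → (3,5), t=1.5000
    cross y-line → (3,6), t=1.8822
    cross y-line → (3,7), t=3.0369 (wall)
  → r_3 = 3.0369
beam 4: φ=0°, α=165°
  d=(-0.9659,0.2588)  start (4,4)  tX=0.7765 tY=2.4341  stride 1/|dx|=1.0353 1/|dy|=3.8637
    cross x-line → (3,4), t=0.7765
    cross x-line → (2,4), t=1.8117
    cross y-line → (2,5), t=2.4341
    cross x-line → (1,5), t=2.8470 (wall)
  → r_4 = 2.8470
beam 5: φ=45°, α=210°
  d=(-0.8660,-0.5000)  start (4,4)  tX=0.8660 tY=0.7400  stride 1/|dx|=1.1547 1/|dy|=2.0000
    cross y-line → (4,3), t=0.7400 (wall)
  → r_5 = 0.7400
beam 6: φ=90°, α=255°
  d=(-0.2588,-0.9659)  start (4,4)  tX=2.8978 tY=0.3831  stride 1/|dx|=3.8637 1/|dy|=1.0353
    cross y-line → (4,3), t=0.3831 (wall)
  → r_6 = 0.3831
beam 7: φ=135°, α=300°
  d=(0.5000,-0.8660)  start (4,4)  tX=0.5000 tY=0.4272  stride 1/|dx|=2.0000 1/|dy|=1.1547
    cross y-line → (4,3), t=0.4272 (wall)
  → r_7 = 0.4272

ranges = [1.4434, 4.7933, 3.0369, 2.8470, 0.7400, 0.3831, 0.4272]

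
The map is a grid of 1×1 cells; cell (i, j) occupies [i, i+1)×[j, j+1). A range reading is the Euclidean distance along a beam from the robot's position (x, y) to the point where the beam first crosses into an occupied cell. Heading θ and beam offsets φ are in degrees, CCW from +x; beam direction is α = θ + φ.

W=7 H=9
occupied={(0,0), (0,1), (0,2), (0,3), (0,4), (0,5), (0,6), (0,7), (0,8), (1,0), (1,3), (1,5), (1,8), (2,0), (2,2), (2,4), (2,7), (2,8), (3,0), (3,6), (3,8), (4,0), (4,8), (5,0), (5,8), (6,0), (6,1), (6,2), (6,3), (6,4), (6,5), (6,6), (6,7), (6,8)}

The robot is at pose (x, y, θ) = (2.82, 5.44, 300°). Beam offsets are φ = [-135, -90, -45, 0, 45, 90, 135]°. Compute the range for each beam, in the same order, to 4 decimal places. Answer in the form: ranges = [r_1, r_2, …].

ranges = [0.8489, 0.8800, 0.4555, 5.1269, 3.2922, 1.1200, 0.6955]

beam 1: φ=-135°, α=165°
  d=(-0.9659,0.2588)  start (2,5)  tX=0.8489 tY=2.1637  stride 1/|dx|=1.0353 1/|dy|=3.8637
    cross x-line → (1,5), t=0.8489 (wall)
  → r_1 = 0.8489
beam 2: φ=-90°, α=210°
  d=(-0.8660,-0.5000)  start (2,5)  tX=0.9469 tY=0.8800  stride 1/|dx|=1.1547 1/|dy|=2.0000
    cross y-line → (2,4), t=0.8800 (wall)
  → r_2 = 0.8800
beam 3: φ=-45°, α=255°
  d=(-0.2588,-0.9659)  start (2,5)  tX=3.1682 tY=0.4555  stride 1/|dx|=3.8637 1/|dy|=1.0353
    cross y-line → (2,4), t=0.4555 (wall)
  → r_3 = 0.4555
beam 4: φ=0°, α=300°
  d=(0.5000,-0.8660)  start (2,5)  tX=0.3600 tY=0.5081  stride 1/|dx|=2.0000 1/|dy|=1.1547
    cross x-line → (3,5), t=0.3600
    cross y-line → (3,4), t=0.5081
    cross y-line → (3,3), t=1.6628
    cross x-line → (4,3), t=2.3600
    cross y-line → (4,2), t=2.8175
    cross y-line → (4,1), t=3.9722
    cross x-line → (5,1), t=4.3600
    cross y-line → (5,0), t=5.1269 (wall)
  → r_4 = 5.1269
beam 5: φ=45°, α=345°
  d=(0.9659,-0.2588)  start (2,5)  tX=0.1863 tY=1.7000  stride 1/|dx|=1.0353 1/|dy|=3.8637
    cross x-line → (3,5), t=0.1863
    cross x-line → (4,5), t=1.2216
    cross y-line → (4,4), t=1.7000
    cross x-line → (5,4), t=2.2569
    cross x-line → (6,4), t=3.2922 (wall)
  → r_5 = 3.2922
beam 6: φ=90°, α=30°
  d=(0.8660,0.5000)  start (2,5)  tX=0.2078 tY=1.1200  stride 1/|dx|=1.1547 1/|dy|=2.0000
    cross x-line → (3,5), t=0.2078
    cross y-line → (3,6), t=1.1200 (wall)
  → r_6 = 1.1200
beam 7: φ=135°, α=75°
  d=(0.2588,0.9659)  start (2,5)  tX=0.6955 tY=0.5798  stride 1/|dx|=3.8637 1/|dy|=1.0353
    cross y-line → (2,6), t=0.5798
    cross x-line → (3,6), t=0.6955 (wall)
  → r_7 = 0.6955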